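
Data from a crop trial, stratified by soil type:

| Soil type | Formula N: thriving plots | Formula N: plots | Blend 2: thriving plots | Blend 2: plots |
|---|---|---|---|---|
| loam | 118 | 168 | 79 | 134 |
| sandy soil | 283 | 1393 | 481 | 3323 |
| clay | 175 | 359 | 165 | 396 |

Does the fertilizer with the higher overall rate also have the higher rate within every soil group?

Loam: Formula N 118/168 = 70.2%, Blend 2 79/134 = 59.0% → Formula N
Sandy soil: Formula N 283/1393 = 20.3%, Blend 2 481/3323 = 14.5% → Formula N
Clay: Formula N 175/359 = 48.7%, Blend 2 165/396 = 41.7% → Formula N
Overall: Formula N 576/1920 = 30.0%, Blend 2 725/3853 = 18.8% → Formula N
Formula N wins overall and in every soil group — no reversal.

Yes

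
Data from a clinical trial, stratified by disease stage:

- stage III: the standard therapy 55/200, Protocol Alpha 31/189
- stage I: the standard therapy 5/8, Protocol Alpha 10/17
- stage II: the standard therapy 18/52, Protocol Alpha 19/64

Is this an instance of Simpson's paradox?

No

Stage III: the standard therapy 55/200 = 27.5%, Protocol Alpha 31/189 = 16.4% → the standard therapy
Stage I: the standard therapy 5/8 = 62.5%, Protocol Alpha 10/17 = 58.8% → the standard therapy
Stage II: the standard therapy 18/52 = 34.6%, Protocol Alpha 19/64 = 29.7% → the standard therapy
Overall: the standard therapy 78/260 = 30.0%, Protocol Alpha 60/270 = 22.2% → the standard therapy
The standard therapy wins overall and in every disease group — no reversal.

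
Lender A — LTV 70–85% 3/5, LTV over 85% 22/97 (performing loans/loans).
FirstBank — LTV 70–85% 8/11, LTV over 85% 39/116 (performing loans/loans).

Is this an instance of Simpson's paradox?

LTV 70–85%: Lender A 3/5 = 60.0%, FirstBank 8/11 = 72.7% → FirstBank
LTV over 85%: Lender A 22/97 = 22.7%, FirstBank 39/116 = 33.6% → FirstBank
Overall: Lender A 25/102 = 24.5%, FirstBank 47/127 = 37.0% → FirstBank
FirstBank wins overall and in every loan-to-value group — no reversal.

No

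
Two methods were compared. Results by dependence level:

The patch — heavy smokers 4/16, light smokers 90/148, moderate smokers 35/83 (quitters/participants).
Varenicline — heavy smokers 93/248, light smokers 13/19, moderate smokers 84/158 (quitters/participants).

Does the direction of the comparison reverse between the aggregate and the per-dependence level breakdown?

Heavy smokers: the patch 4/16 = 25.0%, varenicline 93/248 = 37.5% → varenicline
Light smokers: the patch 90/148 = 60.8%, varenicline 13/19 = 68.4% → varenicline
Moderate smokers: the patch 35/83 = 42.2%, varenicline 84/158 = 53.2% → varenicline
Overall: the patch 129/247 = 52.2%, varenicline 190/425 = 44.7% → the patch
Varenicline wins each dependence group but the patch wins overall — the comparison reverses. Varenicline's participants skew toward heavy smokers, which has a lower base rate.

Yes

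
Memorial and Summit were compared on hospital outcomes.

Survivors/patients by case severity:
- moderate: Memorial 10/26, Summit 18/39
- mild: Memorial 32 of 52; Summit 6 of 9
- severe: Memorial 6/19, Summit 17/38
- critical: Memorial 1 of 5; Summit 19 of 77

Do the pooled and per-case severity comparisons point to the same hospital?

No

Moderate: Memorial 10/26 = 38.5%, Summit 18/39 = 46.2% → Summit
Mild: Memorial 32/52 = 61.5%, Summit 6/9 = 66.7% → Summit
Severe: Memorial 6/19 = 31.6%, Summit 17/38 = 44.7% → Summit
Critical: Memorial 1/5 = 20.0%, Summit 19/77 = 24.7% → Summit
Overall: Memorial 49/102 = 48.0%, Summit 60/163 = 36.8% → Memorial
Summit wins each case group but Memorial wins overall — the comparison reverses. Summit's patients skew toward critical, which has a lower base rate.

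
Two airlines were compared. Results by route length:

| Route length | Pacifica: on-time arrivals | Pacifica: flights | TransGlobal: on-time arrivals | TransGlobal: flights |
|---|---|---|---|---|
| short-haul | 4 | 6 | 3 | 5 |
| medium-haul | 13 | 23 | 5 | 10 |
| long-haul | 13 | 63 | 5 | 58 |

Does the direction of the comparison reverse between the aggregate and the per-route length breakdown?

No

Short-haul: Pacifica 4/6 = 66.7%, TransGlobal 3/5 = 60.0% → Pacifica
Medium-haul: Pacifica 13/23 = 56.5%, TransGlobal 5/10 = 50.0% → Pacifica
Long-haul: Pacifica 13/63 = 20.6%, TransGlobal 5/58 = 8.6% → Pacifica
Overall: Pacifica 30/92 = 32.6%, TransGlobal 13/73 = 17.8% → Pacifica
Pacifica wins overall and in every route group — no reversal.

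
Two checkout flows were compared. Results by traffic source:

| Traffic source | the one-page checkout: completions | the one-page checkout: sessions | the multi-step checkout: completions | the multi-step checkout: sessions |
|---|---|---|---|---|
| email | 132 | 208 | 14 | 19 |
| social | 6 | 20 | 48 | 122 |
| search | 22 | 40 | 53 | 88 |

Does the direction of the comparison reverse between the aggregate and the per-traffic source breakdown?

Yes

Email: the one-page checkout 132/208 = 63.5%, the multi-step checkout 14/19 = 73.7% → the multi-step checkout
Social: the one-page checkout 6/20 = 30.0%, the multi-step checkout 48/122 = 39.3% → the multi-step checkout
Search: the one-page checkout 22/40 = 55.0%, the multi-step checkout 53/88 = 60.2% → the multi-step checkout
Overall: the one-page checkout 160/268 = 59.7%, the multi-step checkout 115/229 = 50.2% → the one-page checkout
The multi-step checkout wins each traffic group but the one-page checkout wins overall — the comparison reverses. The multi-step checkout's sessions skew toward social, which has a lower base rate.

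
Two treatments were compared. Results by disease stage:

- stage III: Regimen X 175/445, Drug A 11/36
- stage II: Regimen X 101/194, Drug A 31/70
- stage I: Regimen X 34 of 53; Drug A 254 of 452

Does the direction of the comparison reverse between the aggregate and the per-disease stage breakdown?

Yes

Stage III: Regimen X 175/445 = 39.3%, Drug A 11/36 = 30.6% → Regimen X
Stage II: Regimen X 101/194 = 52.1%, Drug A 31/70 = 44.3% → Regimen X
Stage I: Regimen X 34/53 = 64.2%, Drug A 254/452 = 56.2% → Regimen X
Overall: Regimen X 310/692 = 44.8%, Drug A 296/558 = 53.0% → Drug A
Regimen X wins each disease group but Drug A wins overall — the comparison reverses. Regimen X's patients skew toward stage III, which has a lower base rate.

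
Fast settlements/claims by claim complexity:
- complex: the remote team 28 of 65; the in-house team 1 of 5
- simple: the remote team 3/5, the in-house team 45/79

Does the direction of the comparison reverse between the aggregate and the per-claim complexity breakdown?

Complex: the remote team 28/65 = 43.1%, the in-house team 1/5 = 20.0% → the remote team
Simple: the remote team 3/5 = 60.0%, the in-house team 45/79 = 57.0% → the remote team
Overall: the remote team 31/70 = 44.3%, the in-house team 46/84 = 54.8% → the in-house team
The remote team wins each claim group but the in-house team wins overall — the comparison reverses. The remote team's claims skew toward complex, which has a lower base rate.

Yes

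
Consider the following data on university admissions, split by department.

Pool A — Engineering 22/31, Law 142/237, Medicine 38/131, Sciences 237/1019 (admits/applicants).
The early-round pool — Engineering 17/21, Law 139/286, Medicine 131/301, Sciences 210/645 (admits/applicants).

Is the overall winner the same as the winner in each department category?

No

Engineering: Pool A 22/31 = 71.0%, the early-round pool 17/21 = 81.0% → the early-round pool
Law: Pool A 142/237 = 59.9%, the early-round pool 139/286 = 48.6% → Pool A
Medicine: Pool A 38/131 = 29.0%, the early-round pool 131/301 = 43.5% → the early-round pool
Sciences: Pool A 237/1019 = 23.3%, the early-round pool 210/645 = 32.6% → the early-round pool
Overall: Pool A 439/1418 = 31.0%, the early-round pool 497/1253 = 39.7% → the early-round pool
Neither sweeps: Pool A wins 1 of 4 groups, the early-round pool wins 3. The early-round pool wins overall but not every group — no Simpson reversal.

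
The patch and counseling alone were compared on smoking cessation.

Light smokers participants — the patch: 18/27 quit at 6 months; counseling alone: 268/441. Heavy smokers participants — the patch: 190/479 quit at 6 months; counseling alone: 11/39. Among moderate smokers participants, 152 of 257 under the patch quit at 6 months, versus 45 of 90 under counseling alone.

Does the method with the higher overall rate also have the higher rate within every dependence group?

Light smokers: the patch 18/27 = 66.7%, counseling alone 268/441 = 60.8% → the patch
Heavy smokers: the patch 190/479 = 39.7%, counseling alone 11/39 = 28.2% → the patch
Moderate smokers: the patch 152/257 = 59.1%, counseling alone 45/90 = 50.0% → the patch
Overall: the patch 360/763 = 47.2%, counseling alone 324/570 = 56.8% → counseling alone
The patch wins each dependence group but counseling alone wins overall — the comparison reverses. The patch's participants skew toward heavy smokers, which has a lower base rate.

No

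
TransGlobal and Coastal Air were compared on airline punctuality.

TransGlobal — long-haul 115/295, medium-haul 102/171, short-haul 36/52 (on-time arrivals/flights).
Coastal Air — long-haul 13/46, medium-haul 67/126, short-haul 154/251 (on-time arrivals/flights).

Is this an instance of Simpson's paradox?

Long-haul: TransGlobal 115/295 = 39.0%, Coastal Air 13/46 = 28.3% → TransGlobal
Medium-haul: TransGlobal 102/171 = 59.6%, Coastal Air 67/126 = 53.2% → TransGlobal
Short-haul: TransGlobal 36/52 = 69.2%, Coastal Air 154/251 = 61.4% → TransGlobal
Overall: TransGlobal 253/518 = 48.8%, Coastal Air 234/423 = 55.3% → Coastal Air
TransGlobal wins each route group but Coastal Air wins overall — the comparison reverses. TransGlobal's flights skew toward long-haul, which has a lower base rate.

Yes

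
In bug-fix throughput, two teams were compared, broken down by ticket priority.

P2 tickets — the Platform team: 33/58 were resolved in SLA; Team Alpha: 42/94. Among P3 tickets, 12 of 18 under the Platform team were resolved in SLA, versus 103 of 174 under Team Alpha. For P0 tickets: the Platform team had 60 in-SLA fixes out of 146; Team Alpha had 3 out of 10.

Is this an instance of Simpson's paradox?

P2: the Platform team 33/58 = 56.9%, Team Alpha 42/94 = 44.7% → the Platform team
P3: the Platform team 12/18 = 66.7%, Team Alpha 103/174 = 59.2% → the Platform team
P0: the Platform team 60/146 = 41.1%, Team Alpha 3/10 = 30.0% → the Platform team
Overall: the Platform team 105/222 = 47.3%, Team Alpha 148/278 = 53.2% → Team Alpha
The Platform team wins each ticket group but Team Alpha wins overall — the comparison reverses. The Platform team's tickets skew toward P0, which has a lower base rate.

Yes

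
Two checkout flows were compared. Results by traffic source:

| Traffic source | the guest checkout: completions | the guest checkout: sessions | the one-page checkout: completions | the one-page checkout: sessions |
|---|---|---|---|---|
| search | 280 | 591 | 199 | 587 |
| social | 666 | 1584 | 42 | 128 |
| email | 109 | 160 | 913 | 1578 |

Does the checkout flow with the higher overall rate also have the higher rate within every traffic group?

Search: the guest checkout 280/591 = 47.4%, the one-page checkout 199/587 = 33.9% → the guest checkout
Social: the guest checkout 666/1584 = 42.0%, the one-page checkout 42/128 = 32.8% → the guest checkout
Email: the guest checkout 109/160 = 68.1%, the one-page checkout 913/1578 = 57.9% → the guest checkout
Overall: the guest checkout 1055/2335 = 45.2%, the one-page checkout 1154/2293 = 50.3% → the one-page checkout
The guest checkout wins each traffic group but the one-page checkout wins overall — the comparison reverses. The guest checkout's sessions skew toward social, which has a lower base rate.

No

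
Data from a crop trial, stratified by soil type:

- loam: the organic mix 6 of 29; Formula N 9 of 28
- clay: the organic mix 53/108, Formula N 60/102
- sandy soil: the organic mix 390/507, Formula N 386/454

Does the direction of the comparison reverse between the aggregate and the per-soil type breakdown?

No

Loam: the organic mix 6/29 = 20.7%, Formula N 9/28 = 32.1% → Formula N
Clay: the organic mix 53/108 = 49.1%, Formula N 60/102 = 58.8% → Formula N
Sandy soil: the organic mix 390/507 = 76.9%, Formula N 386/454 = 85.0% → Formula N
Overall: the organic mix 449/644 = 69.7%, Formula N 455/584 = 77.9% → Formula N
Formula N wins overall and in every soil group — no reversal.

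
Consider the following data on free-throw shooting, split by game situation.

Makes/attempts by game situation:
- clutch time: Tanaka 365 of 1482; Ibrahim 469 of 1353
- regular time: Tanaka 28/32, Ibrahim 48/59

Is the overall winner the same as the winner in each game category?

No

Clutch time: Tanaka 365/1482 = 24.6%, Ibrahim 469/1353 = 34.7% → Ibrahim
Regular time: Tanaka 28/32 = 87.5%, Ibrahim 48/59 = 81.4% → Tanaka
Overall: Tanaka 393/1514 = 26.0%, Ibrahim 517/1412 = 36.6% → Ibrahim
Neither sweeps: Tanaka wins 1 of 2 groups, Ibrahim wins 1. Ibrahim wins overall but not every group — no Simpson reversal.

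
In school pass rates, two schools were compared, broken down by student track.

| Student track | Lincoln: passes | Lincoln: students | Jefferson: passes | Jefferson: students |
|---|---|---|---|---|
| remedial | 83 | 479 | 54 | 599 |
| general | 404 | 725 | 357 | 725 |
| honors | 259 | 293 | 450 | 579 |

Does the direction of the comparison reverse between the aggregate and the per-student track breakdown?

No

Remedial: Lincoln 83/479 = 17.3%, Jefferson 54/599 = 9.0% → Lincoln
General: Lincoln 404/725 = 55.7%, Jefferson 357/725 = 49.2% → Lincoln
Honors: Lincoln 259/293 = 88.4%, Jefferson 450/579 = 77.7% → Lincoln
Overall: Lincoln 746/1497 = 49.8%, Jefferson 861/1903 = 45.2% → Lincoln
Lincoln wins overall and in every student group — no reversal.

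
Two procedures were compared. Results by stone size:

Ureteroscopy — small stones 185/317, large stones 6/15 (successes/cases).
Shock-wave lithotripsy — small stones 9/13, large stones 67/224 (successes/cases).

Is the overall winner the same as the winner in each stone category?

No

Small stones: ureteroscopy 185/317 = 58.4%, shock-wave lithotripsy 9/13 = 69.2% → shock-wave lithotripsy
Large stones: ureteroscopy 6/15 = 40.0%, shock-wave lithotripsy 67/224 = 29.9% → ureteroscopy
Overall: ureteroscopy 191/332 = 57.5%, shock-wave lithotripsy 76/237 = 32.1% → ureteroscopy
Neither sweeps: ureteroscopy wins 1 of 2 groups, shock-wave lithotripsy wins 1. Ureteroscopy wins overall but not every group — no Simpson reversal.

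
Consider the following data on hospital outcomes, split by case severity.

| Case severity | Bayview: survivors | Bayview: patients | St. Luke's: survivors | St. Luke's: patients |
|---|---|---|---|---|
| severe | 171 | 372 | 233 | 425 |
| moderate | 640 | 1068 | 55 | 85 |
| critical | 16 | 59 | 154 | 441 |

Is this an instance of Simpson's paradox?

Yes

Severe: Bayview 171/372 = 46.0%, St. Luke's 233/425 = 54.8% → St. Luke's
Moderate: Bayview 640/1068 = 59.9%, St. Luke's 55/85 = 64.7% → St. Luke's
Critical: Bayview 16/59 = 27.1%, St. Luke's 154/441 = 34.9% → St. Luke's
Overall: Bayview 827/1499 = 55.2%, St. Luke's 442/951 = 46.5% → Bayview
St. Luke's wins each case group but Bayview wins overall — the comparison reverses. St. Luke's's patients skew toward critical, which has a lower base rate.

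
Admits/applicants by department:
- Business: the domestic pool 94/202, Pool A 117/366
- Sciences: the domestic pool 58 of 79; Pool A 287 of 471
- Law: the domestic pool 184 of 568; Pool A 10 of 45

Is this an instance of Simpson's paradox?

Yes

Business: the domestic pool 94/202 = 46.5%, Pool A 117/366 = 32.0% → the domestic pool
Sciences: the domestic pool 58/79 = 73.4%, Pool A 287/471 = 60.9% → the domestic pool
Law: the domestic pool 184/568 = 32.4%, Pool A 10/45 = 22.2% → the domestic pool
Overall: the domestic pool 336/849 = 39.6%, Pool A 414/882 = 46.9% → Pool A
The domestic pool wins each department group but Pool A wins overall — the comparison reverses. The domestic pool's applicants skew toward Law, which has a lower base rate.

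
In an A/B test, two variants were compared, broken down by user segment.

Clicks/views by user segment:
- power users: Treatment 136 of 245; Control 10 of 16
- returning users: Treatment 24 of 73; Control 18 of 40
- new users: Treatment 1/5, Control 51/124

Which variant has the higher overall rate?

Power users: Treatment 136/245 = 55.5%, Control 10/16 = 62.5% → Control
Returning users: Treatment 24/73 = 32.9%, Control 18/40 = 45.0% → Control
New users: Treatment 1/5 = 20.0%, Control 51/124 = 41.1% → Control
Overall: Treatment 161/323 = 49.8%, Control 79/180 = 43.9% → Treatment
(Control wins every user group but Treatment wins overall — Control's views skew toward the low-rate new users group.)

Treatment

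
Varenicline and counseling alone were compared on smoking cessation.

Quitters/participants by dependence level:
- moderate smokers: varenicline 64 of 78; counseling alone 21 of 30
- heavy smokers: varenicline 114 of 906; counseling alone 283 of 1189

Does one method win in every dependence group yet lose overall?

No

Moderate smokers: varenicline 64/78 = 82.1%, counseling alone 21/30 = 70.0% → varenicline
Heavy smokers: varenicline 114/906 = 12.6%, counseling alone 283/1189 = 23.8% → counseling alone
Overall: varenicline 178/984 = 18.1%, counseling alone 304/1219 = 24.9% → counseling alone
Neither sweeps: varenicline wins 1 of 2 groups, counseling alone wins 1. Counseling alone wins overall but not every group — no Simpson reversal.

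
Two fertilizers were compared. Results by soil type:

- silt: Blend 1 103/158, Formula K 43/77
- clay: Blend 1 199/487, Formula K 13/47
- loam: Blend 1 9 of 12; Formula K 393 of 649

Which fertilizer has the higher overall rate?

Silt: Blend 1 103/158 = 65.2%, Formula K 43/77 = 55.8% → Blend 1
Clay: Blend 1 199/487 = 40.9%, Formula K 13/47 = 27.7% → Blend 1
Loam: Blend 1 9/12 = 75.0%, Formula K 393/649 = 60.6% → Blend 1
Overall: Blend 1 311/657 = 47.3%, Formula K 449/773 = 58.1% → Formula K
(Blend 1 wins every soil group but Formula K wins overall — Blend 1's plots skew toward the low-rate clay group.)

Formula K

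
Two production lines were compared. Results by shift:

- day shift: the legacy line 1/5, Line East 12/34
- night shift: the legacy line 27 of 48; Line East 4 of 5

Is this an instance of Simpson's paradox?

Yes

Day shift: the legacy line 1/5 = 20.0%, Line East 12/34 = 35.3% → Line East
Night shift: the legacy line 27/48 = 56.2%, Line East 4/5 = 80.0% → Line East
Overall: the legacy line 28/53 = 52.8%, Line East 16/39 = 41.0% → the legacy line
Line East wins each shift group but the legacy line wins overall — the comparison reverses. Line East's units skew toward day shift, which has a lower base rate.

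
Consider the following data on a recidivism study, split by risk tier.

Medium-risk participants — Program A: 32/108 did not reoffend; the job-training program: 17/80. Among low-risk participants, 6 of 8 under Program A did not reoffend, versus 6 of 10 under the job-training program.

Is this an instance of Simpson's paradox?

No

Medium-risk: Program A 32/108 = 29.6%, the job-training program 17/80 = 21.2% → Program A
Low-risk: Program A 6/8 = 75.0%, the job-training program 6/10 = 60.0% → Program A
Overall: Program A 38/116 = 32.8%, the job-training program 23/90 = 25.6% → Program A
Program A wins overall and in every risk group — no reversal.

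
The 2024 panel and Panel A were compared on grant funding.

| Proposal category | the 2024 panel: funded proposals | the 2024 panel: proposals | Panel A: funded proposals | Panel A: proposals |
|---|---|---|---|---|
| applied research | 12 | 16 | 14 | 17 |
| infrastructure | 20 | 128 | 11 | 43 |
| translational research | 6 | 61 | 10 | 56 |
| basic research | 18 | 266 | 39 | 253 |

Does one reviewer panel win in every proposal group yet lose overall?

Applied research: the 2024 panel 12/16 = 75.0%, Panel A 14/17 = 82.4% → Panel A
Infrastructure: the 2024 panel 20/128 = 15.6%, Panel A 11/43 = 25.6% → Panel A
Translational research: the 2024 panel 6/61 = 9.8%, Panel A 10/56 = 17.9% → Panel A
Basic research: the 2024 panel 18/266 = 6.8%, Panel A 39/253 = 15.4% → Panel A
Overall: the 2024 panel 56/471 = 11.9%, Panel A 74/369 = 20.1% → Panel A
Panel A wins overall and in every proposal group — no reversal.

No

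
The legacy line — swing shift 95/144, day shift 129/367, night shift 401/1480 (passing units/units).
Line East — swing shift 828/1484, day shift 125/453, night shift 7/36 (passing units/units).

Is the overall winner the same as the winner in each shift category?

No

Swing shift: the legacy line 95/144 = 66.0%, Line East 828/1484 = 55.8% → the legacy line
Day shift: the legacy line 129/367 = 35.1%, Line East 125/453 = 27.6% → the legacy line
Night shift: the legacy line 401/1480 = 27.1%, Line East 7/36 = 19.4% → the legacy line
Overall: the legacy line 625/1991 = 31.4%, Line East 960/1973 = 48.7% → Line East
The legacy line wins each shift group but Line East wins overall — the comparison reverses. The legacy line's units skew toward night shift, which has a lower base rate.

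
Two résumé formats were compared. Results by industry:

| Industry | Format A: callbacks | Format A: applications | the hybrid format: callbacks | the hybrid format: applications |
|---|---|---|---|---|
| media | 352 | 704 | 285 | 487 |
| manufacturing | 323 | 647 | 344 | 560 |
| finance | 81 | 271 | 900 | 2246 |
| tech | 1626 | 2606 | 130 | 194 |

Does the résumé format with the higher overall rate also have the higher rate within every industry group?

Media: Format A 352/704 = 50.0%, the hybrid format 285/487 = 58.5% → the hybrid format
Manufacturing: Format A 323/647 = 49.9%, the hybrid format 344/560 = 61.4% → the hybrid format
Finance: Format A 81/271 = 29.9%, the hybrid format 900/2246 = 40.1% → the hybrid format
Tech: Format A 1626/2606 = 62.4%, the hybrid format 130/194 = 67.0% → the hybrid format
Overall: Format A 2382/4228 = 56.3%, the hybrid format 1659/3487 = 47.6% → Format A
The hybrid format wins each industry group but Format A wins overall — the comparison reverses. The hybrid format's applications skew toward finance, which has a lower base rate.

No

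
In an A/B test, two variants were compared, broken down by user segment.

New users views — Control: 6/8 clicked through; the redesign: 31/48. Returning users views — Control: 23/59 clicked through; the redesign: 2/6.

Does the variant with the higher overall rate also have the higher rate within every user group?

New users: Control 6/8 = 75.0%, the redesign 31/48 = 64.6% → Control
Returning users: Control 23/59 = 39.0%, the redesign 2/6 = 33.3% → Control
Overall: Control 29/67 = 43.3%, the redesign 33/54 = 61.1% → the redesign
Control wins each user group but the redesign wins overall — the comparison reverses. Control's views skew toward returning users, which has a lower base rate.

No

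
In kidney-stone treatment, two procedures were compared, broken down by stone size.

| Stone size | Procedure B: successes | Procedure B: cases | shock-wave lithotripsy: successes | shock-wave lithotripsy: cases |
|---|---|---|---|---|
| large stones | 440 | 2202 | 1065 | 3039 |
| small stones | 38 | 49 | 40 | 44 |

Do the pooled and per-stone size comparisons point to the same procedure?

Yes

Large stones: Procedure B 440/2202 = 20.0%, shock-wave lithotripsy 1065/3039 = 35.0% → shock-wave lithotripsy
Small stones: Procedure B 38/49 = 77.6%, shock-wave lithotripsy 40/44 = 90.9% → shock-wave lithotripsy
Overall: Procedure B 478/2251 = 21.2%, shock-wave lithotripsy 1105/3083 = 35.8% → shock-wave lithotripsy
Shock-wave lithotripsy wins overall and in every stone group — no reversal.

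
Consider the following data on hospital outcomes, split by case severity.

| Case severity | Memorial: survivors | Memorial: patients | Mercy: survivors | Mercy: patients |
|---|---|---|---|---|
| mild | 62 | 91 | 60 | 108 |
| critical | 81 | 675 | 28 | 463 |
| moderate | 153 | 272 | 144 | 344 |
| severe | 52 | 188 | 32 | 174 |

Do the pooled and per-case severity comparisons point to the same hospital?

Mild: Memorial 62/91 = 68.1%, Mercy 60/108 = 55.6% → Memorial
Critical: Memorial 81/675 = 12.0%, Mercy 28/463 = 6.0% → Memorial
Moderate: Memorial 153/272 = 56.2%, Mercy 144/344 = 41.9% → Memorial
Severe: Memorial 52/188 = 27.7%, Mercy 32/174 = 18.4% → Memorial
Overall: Memorial 348/1226 = 28.4%, Mercy 264/1089 = 24.2% → Memorial
Memorial wins overall and in every case group — no reversal.

Yes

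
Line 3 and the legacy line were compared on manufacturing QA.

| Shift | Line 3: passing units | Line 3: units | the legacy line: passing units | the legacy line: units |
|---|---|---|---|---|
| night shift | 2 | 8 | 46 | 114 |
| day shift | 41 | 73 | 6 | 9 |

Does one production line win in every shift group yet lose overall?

Yes

Night shift: Line 3 2/8 = 25.0%, the legacy line 46/114 = 40.4% → the legacy line
Day shift: Line 3 41/73 = 56.2%, the legacy line 6/9 = 66.7% → the legacy line
Overall: Line 3 43/81 = 53.1%, the legacy line 52/123 = 42.3% → Line 3
The legacy line wins each shift group but Line 3 wins overall — the comparison reverses. The legacy line's units skew toward night shift, which has a lower base rate.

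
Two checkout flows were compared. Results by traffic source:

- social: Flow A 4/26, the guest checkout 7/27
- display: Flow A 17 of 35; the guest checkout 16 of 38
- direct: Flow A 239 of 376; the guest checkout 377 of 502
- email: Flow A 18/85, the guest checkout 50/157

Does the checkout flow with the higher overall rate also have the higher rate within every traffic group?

Social: Flow A 4/26 = 15.4%, the guest checkout 7/27 = 25.9% → the guest checkout
Display: Flow A 17/35 = 48.6%, the guest checkout 16/38 = 42.1% → Flow A
Direct: Flow A 239/376 = 63.6%, the guest checkout 377/502 = 75.1% → the guest checkout
Email: Flow A 18/85 = 21.2%, the guest checkout 50/157 = 31.8% → the guest checkout
Overall: Flow A 278/522 = 53.3%, the guest checkout 450/724 = 62.2% → the guest checkout
Neither sweeps: Flow A wins 1 of 4 groups, the guest checkout wins 3. The guest checkout wins overall but not every group — no Simpson reversal.

No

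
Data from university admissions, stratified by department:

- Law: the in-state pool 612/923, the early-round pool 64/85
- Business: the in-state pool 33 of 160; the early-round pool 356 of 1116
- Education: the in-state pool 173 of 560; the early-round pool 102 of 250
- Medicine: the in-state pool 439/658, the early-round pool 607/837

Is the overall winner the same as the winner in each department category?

Law: the in-state pool 612/923 = 66.3%, the early-round pool 64/85 = 75.3% → the early-round pool
Business: the in-state pool 33/160 = 20.6%, the early-round pool 356/1116 = 31.9% → the early-round pool
Education: the in-state pool 173/560 = 30.9%, the early-round pool 102/250 = 40.8% → the early-round pool
Medicine: the in-state pool 439/658 = 66.7%, the early-round pool 607/837 = 72.5% → the early-round pool
Overall: the in-state pool 1257/2301 = 54.6%, the early-round pool 1129/2288 = 49.3% → the in-state pool
The early-round pool wins each department group but the in-state pool wins overall — the comparison reverses. The early-round pool's applicants skew toward Business, which has a lower base rate.

No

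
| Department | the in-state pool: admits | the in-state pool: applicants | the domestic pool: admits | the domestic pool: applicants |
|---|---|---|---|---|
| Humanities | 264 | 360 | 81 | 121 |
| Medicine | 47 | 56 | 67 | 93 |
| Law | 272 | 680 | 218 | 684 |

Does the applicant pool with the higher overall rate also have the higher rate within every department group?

Humanities: the in-state pool 264/360 = 73.3%, the domestic pool 81/121 = 66.9% → the in-state pool
Medicine: the in-state pool 47/56 = 83.9%, the domestic pool 67/93 = 72.0% → the in-state pool
Law: the in-state pool 272/680 = 40.0%, the domestic pool 218/684 = 31.9% → the in-state pool
Overall: the in-state pool 583/1096 = 53.2%, the domestic pool 366/898 = 40.8% → the in-state pool
The in-state pool wins overall and in every department group — no reversal.

Yes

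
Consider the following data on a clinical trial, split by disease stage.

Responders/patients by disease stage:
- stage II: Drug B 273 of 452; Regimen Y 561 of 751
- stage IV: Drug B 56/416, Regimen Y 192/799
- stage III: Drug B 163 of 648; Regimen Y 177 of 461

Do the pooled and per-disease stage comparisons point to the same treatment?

Stage II: Drug B 273/452 = 60.4%, Regimen Y 561/751 = 74.7% → Regimen Y
Stage IV: Drug B 56/416 = 13.5%, Regimen Y 192/799 = 24.0% → Regimen Y
Stage III: Drug B 163/648 = 25.2%, Regimen Y 177/461 = 38.4% → Regimen Y
Overall: Drug B 492/1516 = 32.5%, Regimen Y 930/2011 = 46.2% → Regimen Y
Regimen Y wins overall and in every disease group — no reversal.

Yes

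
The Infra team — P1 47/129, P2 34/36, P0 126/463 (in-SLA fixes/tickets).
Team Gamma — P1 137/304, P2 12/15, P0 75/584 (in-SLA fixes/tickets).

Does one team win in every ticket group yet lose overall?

No

P1: the Infra team 47/129 = 36.4%, Team Gamma 137/304 = 45.1% → Team Gamma
P2: the Infra team 34/36 = 94.4%, Team Gamma 12/15 = 80.0% → the Infra team
P0: the Infra team 126/463 = 27.2%, Team Gamma 75/584 = 12.8% → the Infra team
Overall: the Infra team 207/628 = 33.0%, Team Gamma 224/903 = 24.8% → the Infra team
Neither sweeps: the Infra team wins 2 of 3 groups, Team Gamma wins 1. The Infra team wins overall but not every group — no Simpson reversal.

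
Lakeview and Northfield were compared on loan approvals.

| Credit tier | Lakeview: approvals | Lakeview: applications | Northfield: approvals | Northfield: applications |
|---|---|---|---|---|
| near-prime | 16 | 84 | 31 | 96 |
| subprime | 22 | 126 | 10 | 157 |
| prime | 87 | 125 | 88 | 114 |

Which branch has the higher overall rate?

Lakeview

Near-prime: Lakeview 16/84 = 19.0%, Northfield 31/96 = 32.3% → Northfield
Subprime: Lakeview 22/126 = 17.5%, Northfield 10/157 = 6.4% → Lakeview
Prime: Lakeview 87/125 = 69.6%, Northfield 88/114 = 77.2% → Northfield
Overall: Lakeview 125/335 = 37.3%, Northfield 129/367 = 35.1% → Lakeview
(Neither sweeps every credit group, but Lakeview has the higher pooled rate.)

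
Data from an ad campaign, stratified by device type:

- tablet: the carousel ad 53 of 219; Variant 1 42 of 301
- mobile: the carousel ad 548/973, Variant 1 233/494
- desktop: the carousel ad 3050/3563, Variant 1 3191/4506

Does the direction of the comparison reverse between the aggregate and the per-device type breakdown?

No

Tablet: the carousel ad 53/219 = 24.2%, Variant 1 42/301 = 14.0% → the carousel ad
Mobile: the carousel ad 548/973 = 56.3%, Variant 1 233/494 = 47.2% → the carousel ad
Desktop: the carousel ad 3050/3563 = 85.6%, Variant 1 3191/4506 = 70.8% → the carousel ad
Overall: the carousel ad 3651/4755 = 76.8%, Variant 1 3466/5301 = 65.4% → the carousel ad
The carousel ad wins overall and in every device group — no reversal.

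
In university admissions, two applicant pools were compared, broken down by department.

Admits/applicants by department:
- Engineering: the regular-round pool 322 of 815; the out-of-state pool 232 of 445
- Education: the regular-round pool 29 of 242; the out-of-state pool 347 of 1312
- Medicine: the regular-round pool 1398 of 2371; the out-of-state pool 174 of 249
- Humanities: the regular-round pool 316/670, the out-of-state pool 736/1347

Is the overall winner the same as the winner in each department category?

No

Engineering: the regular-round pool 322/815 = 39.5%, the out-of-state pool 232/445 = 52.1% → the out-of-state pool
Education: the regular-round pool 29/242 = 12.0%, the out-of-state pool 347/1312 = 26.4% → the out-of-state pool
Medicine: the regular-round pool 1398/2371 = 59.0%, the out-of-state pool 174/249 = 69.9% → the out-of-state pool
Humanities: the regular-round pool 316/670 = 47.2%, the out-of-state pool 736/1347 = 54.6% → the out-of-state pool
Overall: the regular-round pool 2065/4098 = 50.4%, the out-of-state pool 1489/3353 = 44.4% → the regular-round pool
The out-of-state pool wins each department group but the regular-round pool wins overall — the comparison reverses. The out-of-state pool's applicants skew toward Education, which has a lower base rate.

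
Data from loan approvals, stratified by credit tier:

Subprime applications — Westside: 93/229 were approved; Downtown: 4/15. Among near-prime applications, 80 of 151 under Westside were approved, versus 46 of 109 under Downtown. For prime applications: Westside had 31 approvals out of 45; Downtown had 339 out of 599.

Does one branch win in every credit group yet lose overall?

Yes

Subprime: Westside 93/229 = 40.6%, Downtown 4/15 = 26.7% → Westside
Near-prime: Westside 80/151 = 53.0%, Downtown 46/109 = 42.2% → Westside
Prime: Westside 31/45 = 68.9%, Downtown 339/599 = 56.6% → Westside
Overall: Westside 204/425 = 48.0%, Downtown 389/723 = 53.8% → Downtown
Westside wins each credit group but Downtown wins overall — the comparison reverses. Westside's applications skew toward subprime, which has a lower base rate.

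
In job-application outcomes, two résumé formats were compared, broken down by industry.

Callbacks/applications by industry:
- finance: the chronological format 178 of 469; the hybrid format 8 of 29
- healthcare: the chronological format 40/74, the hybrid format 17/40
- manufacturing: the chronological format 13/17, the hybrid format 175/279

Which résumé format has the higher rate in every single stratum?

Finance: the chronological format 178/469 = 38.0%, the hybrid format 8/29 = 27.6% → the chronological format
Healthcare: the chronological format 40/74 = 54.1%, the hybrid format 17/40 = 42.5% → the chronological format
Manufacturing: the chronological format 13/17 = 76.5%, the hybrid format 175/279 = 62.7% → the chronological format
The chronological format has the higher rate in all 3 groups.

the chronological format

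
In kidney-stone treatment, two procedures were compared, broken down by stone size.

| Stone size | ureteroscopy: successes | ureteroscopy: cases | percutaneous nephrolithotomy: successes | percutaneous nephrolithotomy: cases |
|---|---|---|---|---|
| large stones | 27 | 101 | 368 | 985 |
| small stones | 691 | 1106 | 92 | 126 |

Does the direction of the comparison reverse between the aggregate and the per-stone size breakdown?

Large stones: ureteroscopy 27/101 = 26.7%, percutaneous nephrolithotomy 368/985 = 37.4% → percutaneous nephrolithotomy
Small stones: ureteroscopy 691/1106 = 62.5%, percutaneous nephrolithotomy 92/126 = 73.0% → percutaneous nephrolithotomy
Overall: ureteroscopy 718/1207 = 59.5%, percutaneous nephrolithotomy 460/1111 = 41.4% → ureteroscopy
Percutaneous nephrolithotomy wins each stone group but ureteroscopy wins overall — the comparison reverses. Percutaneous nephrolithotomy's cases skew toward large stones, which has a lower base rate.

Yes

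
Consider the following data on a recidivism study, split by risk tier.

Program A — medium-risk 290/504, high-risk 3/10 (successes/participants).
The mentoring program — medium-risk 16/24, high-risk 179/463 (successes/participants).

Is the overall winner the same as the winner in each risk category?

Medium-risk: Program A 290/504 = 57.5%, the mentoring program 16/24 = 66.7% → the mentoring program
High-risk: Program A 3/10 = 30.0%, the mentoring program 179/463 = 38.7% → the mentoring program
Overall: Program A 293/514 = 57.0%, the mentoring program 195/487 = 40.0% → Program A
The mentoring program wins each risk group but Program A wins overall — the comparison reverses. The mentoring program's participants skew toward high-risk, which has a lower base rate.

No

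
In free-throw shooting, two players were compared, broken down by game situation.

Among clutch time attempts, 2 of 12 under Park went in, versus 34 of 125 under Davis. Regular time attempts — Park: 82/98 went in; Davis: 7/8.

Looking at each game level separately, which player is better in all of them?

Clutch time: Park 2/12 = 16.7%, Davis 34/125 = 27.2% → Davis
Regular time: Park 82/98 = 83.7%, Davis 7/8 = 87.5% → Davis
Davis has the higher rate in both groups.

Davis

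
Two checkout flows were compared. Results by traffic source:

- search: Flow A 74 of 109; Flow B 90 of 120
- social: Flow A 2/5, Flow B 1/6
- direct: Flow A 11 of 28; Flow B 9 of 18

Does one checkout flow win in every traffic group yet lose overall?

Search: Flow A 74/109 = 67.9%, Flow B 90/120 = 75.0% → Flow B
Social: Flow A 2/5 = 40.0%, Flow B 1/6 = 16.7% → Flow A
Direct: Flow A 11/28 = 39.3%, Flow B 9/18 = 50.0% → Flow B
Overall: Flow A 87/142 = 61.3%, Flow B 100/144 = 69.4% → Flow B
Neither sweeps: Flow A wins 1 of 3 groups, Flow B wins 2. Flow B wins overall but not every group — no Simpson reversal.

No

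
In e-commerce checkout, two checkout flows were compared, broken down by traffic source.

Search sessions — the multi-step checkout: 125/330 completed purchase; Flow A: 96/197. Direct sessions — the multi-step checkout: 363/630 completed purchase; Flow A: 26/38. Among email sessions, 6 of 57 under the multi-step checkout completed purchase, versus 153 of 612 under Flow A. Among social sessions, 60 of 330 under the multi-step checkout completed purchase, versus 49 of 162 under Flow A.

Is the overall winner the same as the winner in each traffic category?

Search: the multi-step checkout 125/330 = 37.9%, Flow A 96/197 = 48.7% → Flow A
Direct: the multi-step checkout 363/630 = 57.6%, Flow A 26/38 = 68.4% → Flow A
Email: the multi-step checkout 6/57 = 10.5%, Flow A 153/612 = 25.0% → Flow A
Social: the multi-step checkout 60/330 = 18.2%, Flow A 49/162 = 30.2% → Flow A
Overall: the multi-step checkout 554/1347 = 41.1%, Flow A 324/1009 = 32.1% → the multi-step checkout
Flow A wins each traffic group but the multi-step checkout wins overall — the comparison reverses. Flow A's sessions skew toward email, which has a lower base rate.

No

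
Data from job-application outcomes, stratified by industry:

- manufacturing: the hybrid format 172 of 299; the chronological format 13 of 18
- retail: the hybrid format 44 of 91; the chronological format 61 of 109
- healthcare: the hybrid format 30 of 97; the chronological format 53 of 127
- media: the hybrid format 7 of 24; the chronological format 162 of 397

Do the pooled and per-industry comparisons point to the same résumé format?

Manufacturing: the hybrid format 172/299 = 57.5%, the chronological format 13/18 = 72.2% → the chronological format
Retail: the hybrid format 44/91 = 48.4%, the chronological format 61/109 = 56.0% → the chronological format
Healthcare: the hybrid format 30/97 = 30.9%, the chronological format 53/127 = 41.7% → the chronological format
Media: the hybrid format 7/24 = 29.2%, the chronological format 162/397 = 40.8% → the chronological format
Overall: the hybrid format 253/511 = 49.5%, the chronological format 289/651 = 44.4% → the hybrid format
The chronological format wins each industry group but the hybrid format wins overall — the comparison reverses. The chronological format's applications skew toward media, which has a lower base rate.

No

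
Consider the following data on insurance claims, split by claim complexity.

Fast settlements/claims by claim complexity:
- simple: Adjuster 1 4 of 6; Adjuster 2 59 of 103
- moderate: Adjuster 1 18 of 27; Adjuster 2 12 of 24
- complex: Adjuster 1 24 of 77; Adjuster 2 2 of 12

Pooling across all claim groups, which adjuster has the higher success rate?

Adjuster 2

Simple: Adjuster 1 4/6 = 66.7%, Adjuster 2 59/103 = 57.3% → Adjuster 1
Moderate: Adjuster 1 18/27 = 66.7%, Adjuster 2 12/24 = 50.0% → Adjuster 1
Complex: Adjuster 1 24/77 = 31.2%, Adjuster 2 2/12 = 16.7% → Adjuster 1
Overall: Adjuster 1 46/110 = 41.8%, Adjuster 2 73/139 = 52.5% → Adjuster 2
(Adjuster 1 wins every claim group but Adjuster 2 wins overall — Adjuster 1's claims skew toward the low-rate complex group.)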